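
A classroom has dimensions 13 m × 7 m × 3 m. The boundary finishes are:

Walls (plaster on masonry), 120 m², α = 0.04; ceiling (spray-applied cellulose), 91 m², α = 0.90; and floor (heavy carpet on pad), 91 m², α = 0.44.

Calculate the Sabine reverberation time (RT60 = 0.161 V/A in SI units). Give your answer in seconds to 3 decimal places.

Total absorption A = 120×0.04 + 91×0.90 + 91×0.44
  = 4.800 + 81.900 + 40.040 = 126.740 m² sabins.
Volume V = 13 × 7 × 3 = 273 m³.
RT60 = 0.161 · V / A = 0.161 × 273 / 126.740 = 0.347 s.

0.347 s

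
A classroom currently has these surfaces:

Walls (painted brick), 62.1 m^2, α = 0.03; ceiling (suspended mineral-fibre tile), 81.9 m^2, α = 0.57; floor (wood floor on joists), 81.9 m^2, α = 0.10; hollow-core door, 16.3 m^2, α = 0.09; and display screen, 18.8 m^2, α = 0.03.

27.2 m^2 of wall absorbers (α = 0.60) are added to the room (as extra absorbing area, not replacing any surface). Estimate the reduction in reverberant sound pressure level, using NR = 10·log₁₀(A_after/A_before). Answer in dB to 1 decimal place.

1.1 dB

Summing Sᵢαᵢ: 1.863 + 46.683 + 8.190 + 1.467 + 0.564 → A_before = 58.767 sabins.
Added absorption = 27.2 × 0.60 = 16.320 sabins.
New total A_after = 75.087 sabins.
Reduction = 10 log₁₀(A_after/A_before) = 10 log₁₀(1.2777) = 1.1 dB.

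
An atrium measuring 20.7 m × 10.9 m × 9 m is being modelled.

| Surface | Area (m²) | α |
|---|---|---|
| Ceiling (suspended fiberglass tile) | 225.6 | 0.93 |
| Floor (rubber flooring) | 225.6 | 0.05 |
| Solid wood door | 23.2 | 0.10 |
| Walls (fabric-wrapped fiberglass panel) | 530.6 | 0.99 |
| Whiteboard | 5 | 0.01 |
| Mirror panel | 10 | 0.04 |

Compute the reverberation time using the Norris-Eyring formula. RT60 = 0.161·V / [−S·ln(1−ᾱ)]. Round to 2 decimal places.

S = Σ Sᵢ = 1020.0 m².
Absorption A = 225.6×0.93 + 225.6×0.05 + 23.2×0.10 + 530.6×0.99 + 5×0.01 + 10×0.04 = 749.152 sabins.
Mean coefficient ᾱ = A/S = 0.7345.
−S·ln(1−ᾱ) = −1020.0 × ln(1 − 0.7345) = 1352.663.
V = 20.7 × 10.9 × 9 = 2030.67 m³.
T = 0.161·V/[−S·ln(1−ᾱ)] = 0.161·2030.67/1352.663 = 0.24 s.

0.24 seconds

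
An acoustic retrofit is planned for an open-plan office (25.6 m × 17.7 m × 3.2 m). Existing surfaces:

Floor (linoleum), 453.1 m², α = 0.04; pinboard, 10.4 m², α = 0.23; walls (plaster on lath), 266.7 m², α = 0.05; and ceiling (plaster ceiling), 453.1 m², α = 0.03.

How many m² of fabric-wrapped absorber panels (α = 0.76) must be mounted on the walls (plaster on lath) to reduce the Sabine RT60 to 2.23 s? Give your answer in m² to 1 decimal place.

80.6

Summing Sᵢαᵢ: 18.124 + 2.392 + 13.335 + 13.593 → A₁ = 47.444 sabins.
V = 1449.984 m³. Target absorption A₂ = 0.161 × 1449.984 / 2.23 = 104.685 sabins.
Absorption to add: 104.685 − 47.444 = 57.241 sabins.
Each m² of panel replacing the walls (plaster on lath) adds (0.76 − 0.05) = 0.71 sabins.
Area = ΔA/Δα = 57.241/0.71 = 80.6 m².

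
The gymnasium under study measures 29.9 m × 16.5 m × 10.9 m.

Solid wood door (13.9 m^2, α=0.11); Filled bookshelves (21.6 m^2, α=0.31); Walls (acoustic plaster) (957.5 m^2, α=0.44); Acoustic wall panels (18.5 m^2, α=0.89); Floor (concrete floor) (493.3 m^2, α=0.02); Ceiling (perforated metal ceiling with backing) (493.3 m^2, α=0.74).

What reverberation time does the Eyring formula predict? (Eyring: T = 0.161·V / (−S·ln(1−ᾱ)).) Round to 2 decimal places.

0.82 s

S = Σ Sᵢ = 1998.1 m^2.
Σ(Sᵢαᵢ) = 13.9·0.11 + 21.6·0.31 + 957.5·0.44 + 18.5·0.89 + 493.3·0.02 + 493.3·0.74 = 820.898.
ᾱ = 820.898 / 1998.1 = 0.4108.
−S·ln(1−ᾱ) = −1998.1 × ln(1 − 0.4108) = 1056.974.
V = 29.9 × 16.5 × 10.9 = 5377.515 m³.
T = 0.161·V/[−S·ln(1−ᾱ)] = 0.161·5377.515/1056.974 = 0.82 s.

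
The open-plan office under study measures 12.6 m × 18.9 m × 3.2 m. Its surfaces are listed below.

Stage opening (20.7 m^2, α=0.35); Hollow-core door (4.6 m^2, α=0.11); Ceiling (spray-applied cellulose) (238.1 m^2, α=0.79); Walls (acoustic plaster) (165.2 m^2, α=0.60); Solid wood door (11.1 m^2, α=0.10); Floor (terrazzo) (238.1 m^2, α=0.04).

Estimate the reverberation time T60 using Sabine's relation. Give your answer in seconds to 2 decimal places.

Equivalent absorption area: A = 20.7·0.35 + 4.6·0.11 + 238.1·0.79 + 165.2·0.60 + 11.1·0.10 + 238.1·0.04 = 305.604 m^2.
Volume V = 12.6 × 18.9 × 3.2 = 762.048 m³.
RT60 = 0.161 · V / A = 0.161 × 762.048 / 305.604 = 0.40 s.

0.40 s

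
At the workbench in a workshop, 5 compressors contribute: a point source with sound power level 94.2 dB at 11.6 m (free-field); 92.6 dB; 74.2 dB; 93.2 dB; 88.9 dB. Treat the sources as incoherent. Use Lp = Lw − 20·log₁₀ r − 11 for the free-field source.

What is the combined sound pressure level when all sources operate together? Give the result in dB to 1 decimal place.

96.7 dB

Source at 11.6 m: Lp = 94.2 − 20·log₁₀(11.6) − 11 = 61.9 dB.
Sum in the linear (power) domain: Σ 10^(Lᵢ/10) = 10^(61.9/10) + 10^(92.6/10) + 10^(74.2/10) + 10^(93.2/10) + 10^(88.9/10) = 4.713e+09.
Back to dB: 10·log₁₀ Σ = 96.7 dB.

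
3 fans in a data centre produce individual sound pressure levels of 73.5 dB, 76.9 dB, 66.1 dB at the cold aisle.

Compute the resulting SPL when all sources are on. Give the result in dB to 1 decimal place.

Sum in the linear (power) domain: Σ 10^(Lᵢ/10) = 10^(73.5/10) + 10^(76.9/10) + 10^(66.1/10) = 7.544e+07.
Combined level = 10 log₁₀(7.544e+07) = 78.8 dB.

78.8 dB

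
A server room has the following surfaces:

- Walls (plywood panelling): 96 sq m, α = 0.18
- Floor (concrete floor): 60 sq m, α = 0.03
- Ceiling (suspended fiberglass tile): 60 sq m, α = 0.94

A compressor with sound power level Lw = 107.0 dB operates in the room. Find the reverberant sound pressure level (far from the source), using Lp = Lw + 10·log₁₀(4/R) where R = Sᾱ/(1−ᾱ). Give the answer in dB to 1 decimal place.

A = 75.480 sabins; S = 216.0 sq m.
ᾱ = 75.480/216.0 = 0.3494; R = Sᾱ/(1−ᾱ) = 75.480/(1−0.3494) = 116.016 sq m.
Lp = 107.0 + 10·log₁₀(4/116.016) = 107.0 + (-14.62) = 92.4 dB.

92.4 dB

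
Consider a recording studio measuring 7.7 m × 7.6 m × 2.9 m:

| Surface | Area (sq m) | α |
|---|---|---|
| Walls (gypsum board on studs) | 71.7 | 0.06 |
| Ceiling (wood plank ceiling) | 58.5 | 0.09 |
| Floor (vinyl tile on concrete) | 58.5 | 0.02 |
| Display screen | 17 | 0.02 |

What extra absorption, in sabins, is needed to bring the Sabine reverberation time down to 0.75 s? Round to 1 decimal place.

Equivalent absorption area: A₁ = 71.7·0.06 + 58.5·0.09 + 58.5·0.02 + 17·0.02 = 11.077 sq m.
V = 169.708 m³. Required absorption A₂ = 0.161 × 169.708 / 0.75 = 36.431 sabins.
ΔA = A₂ − A₁ = 36.431 − 11.077 = 25.4 sabins.

25.4 sabins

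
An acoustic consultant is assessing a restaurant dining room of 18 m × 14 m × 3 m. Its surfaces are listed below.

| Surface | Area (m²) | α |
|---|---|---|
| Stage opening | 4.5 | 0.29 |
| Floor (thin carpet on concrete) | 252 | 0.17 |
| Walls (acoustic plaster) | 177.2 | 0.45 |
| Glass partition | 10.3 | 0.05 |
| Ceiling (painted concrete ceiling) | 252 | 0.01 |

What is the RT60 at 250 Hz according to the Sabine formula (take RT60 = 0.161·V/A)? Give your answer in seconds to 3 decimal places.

0.959 seconds

Summing Sᵢαᵢ: 1.305 + 42.840 + 79.740 + 0.515 + 2.520 → A = 126.920 sabins.
Volume V = 18 × 14 × 3 = 756 m³.
T = 0.161 V/A = 0.161·756/126.920 = 0.959 s.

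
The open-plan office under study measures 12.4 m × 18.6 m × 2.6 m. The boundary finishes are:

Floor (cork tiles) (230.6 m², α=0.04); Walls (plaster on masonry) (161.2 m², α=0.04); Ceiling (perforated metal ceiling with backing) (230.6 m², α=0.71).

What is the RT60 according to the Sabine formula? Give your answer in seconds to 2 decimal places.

Equivalent absorption area: A = 230.6·0.04 + 161.2·0.04 + 230.6·0.71 = 179.398 m².
Room volume: 599.664 m³.
Sabine: RT60 = 0.161 × 599.664 / 179.398 = 0.54 s.

0.54 sec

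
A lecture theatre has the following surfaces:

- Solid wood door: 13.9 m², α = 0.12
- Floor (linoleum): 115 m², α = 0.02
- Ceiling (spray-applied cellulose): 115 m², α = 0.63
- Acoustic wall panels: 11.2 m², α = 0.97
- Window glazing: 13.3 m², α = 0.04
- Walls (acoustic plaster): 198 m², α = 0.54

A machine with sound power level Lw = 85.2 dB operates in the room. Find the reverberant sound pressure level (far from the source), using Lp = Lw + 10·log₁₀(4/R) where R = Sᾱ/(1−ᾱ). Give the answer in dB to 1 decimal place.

Σ(Sᵢαᵢ) = 13.9×0.12 + 115×0.02 + 115×0.63 + 11.2×0.97 + 13.3×0.04 + 198×0.54 = 194.734; total area S = 466.4 m².
ᾱ = 194.734/466.4 = 0.4175; R = Sᾱ/(1−ᾱ) = 194.734/(1−0.4175) = 334.307 m².
Lp = 85.2 + 10·log₁₀(4/334.307) = 85.2 + (-19.22) = 66.0 dB.

66.0 dB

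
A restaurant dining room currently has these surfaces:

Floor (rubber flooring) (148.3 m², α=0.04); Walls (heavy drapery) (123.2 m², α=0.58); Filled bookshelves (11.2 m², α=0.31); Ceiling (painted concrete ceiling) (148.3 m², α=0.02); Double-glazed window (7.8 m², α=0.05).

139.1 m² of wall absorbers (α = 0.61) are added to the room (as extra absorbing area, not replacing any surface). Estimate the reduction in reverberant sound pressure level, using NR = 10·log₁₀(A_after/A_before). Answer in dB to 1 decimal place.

3.0 dB

Summing Sᵢαᵢ: 5.932 + 71.456 + 3.472 + 2.966 + 0.390 → A_before = 84.216 sabins.
Added absorption = 139.1 × 0.61 = 84.851 sabins.
A_after = 84.216 + 84.851 = 169.067 sabins.
Reduction = 10 log₁₀(A_after/A_before) = 10 log₁₀(2.0075) = 3.0 dB.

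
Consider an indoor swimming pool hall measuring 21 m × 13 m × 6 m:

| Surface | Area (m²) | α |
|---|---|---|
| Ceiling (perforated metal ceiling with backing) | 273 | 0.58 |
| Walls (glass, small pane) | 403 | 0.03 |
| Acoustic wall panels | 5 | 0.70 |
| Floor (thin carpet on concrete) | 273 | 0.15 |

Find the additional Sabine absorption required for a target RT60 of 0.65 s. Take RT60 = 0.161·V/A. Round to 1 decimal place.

Equivalent absorption area: A₁ = 273·0.58 + 403·0.03 + 5·0.70 + 273·0.15 = 214.880 m².
Target A₂ = 0.161·1638/0.65 = 405.720 sabins (V = 1638 m³).
ΔA = A₂ − A₁ = 405.720 − 214.880 = 190.8 sabins.

190.8 sabins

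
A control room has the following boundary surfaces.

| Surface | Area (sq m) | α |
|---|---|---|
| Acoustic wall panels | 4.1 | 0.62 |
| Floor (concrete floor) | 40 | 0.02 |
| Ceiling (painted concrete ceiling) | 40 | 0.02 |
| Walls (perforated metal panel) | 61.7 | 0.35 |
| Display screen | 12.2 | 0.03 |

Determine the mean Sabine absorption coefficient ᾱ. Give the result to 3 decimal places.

0.165

Total surface area S = 158.0 sq m.
A = 4.1·0.62 + 40·0.02 + 40·0.02 + 61.7·0.35 + 12.2·0.03 = 26.103 sabins.
ᾱ = 26.103 / 158.0 = 0.165.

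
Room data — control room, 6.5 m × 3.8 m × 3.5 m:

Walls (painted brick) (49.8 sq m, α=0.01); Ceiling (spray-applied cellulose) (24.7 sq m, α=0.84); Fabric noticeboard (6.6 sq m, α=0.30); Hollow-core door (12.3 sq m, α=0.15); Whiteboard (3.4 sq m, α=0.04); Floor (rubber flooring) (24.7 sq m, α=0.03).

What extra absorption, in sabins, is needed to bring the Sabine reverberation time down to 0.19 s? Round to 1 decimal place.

47.3 sabins

Total absorption A₁ = 49.8*0.01 + 24.7*0.84 + 6.6*0.30 + 12.3*0.15 + 3.4*0.04 + 24.7*0.03
  = 0.498 + 20.748 + 1.980 + 1.845 + 0.136 + 0.741 = 25.948 sq m sabins.
Target A₂ = 0.161·86.45/0.19 = 73.255 sabins (V = 86.45 m³).
Shortfall: 73.255 − 25.948 = 47.3 sabins.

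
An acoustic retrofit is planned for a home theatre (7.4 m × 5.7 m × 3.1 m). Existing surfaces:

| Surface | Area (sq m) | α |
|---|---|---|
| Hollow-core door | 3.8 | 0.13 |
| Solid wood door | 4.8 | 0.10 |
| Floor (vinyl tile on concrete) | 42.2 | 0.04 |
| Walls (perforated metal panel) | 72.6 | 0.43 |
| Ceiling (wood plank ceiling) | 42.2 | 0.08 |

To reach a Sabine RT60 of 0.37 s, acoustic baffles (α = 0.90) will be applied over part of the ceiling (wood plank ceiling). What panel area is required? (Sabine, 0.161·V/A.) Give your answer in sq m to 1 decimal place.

24.0

Summing Sᵢαᵢ: 0.494 + 0.480 + 1.688 + 31.218 + 3.376 → A₁ = 37.256 sabins.
Required A₂ = 0.161·130.758/0.37 = 56.897 sabins.
Absorption to add: 56.897 − 37.256 = 19.641 sabins.
Net gain per sq m: Δα = 0.90 − 0.08 = 0.82.
Area = ΔA/Δα = 19.641/0.82 = 24.0 sq m.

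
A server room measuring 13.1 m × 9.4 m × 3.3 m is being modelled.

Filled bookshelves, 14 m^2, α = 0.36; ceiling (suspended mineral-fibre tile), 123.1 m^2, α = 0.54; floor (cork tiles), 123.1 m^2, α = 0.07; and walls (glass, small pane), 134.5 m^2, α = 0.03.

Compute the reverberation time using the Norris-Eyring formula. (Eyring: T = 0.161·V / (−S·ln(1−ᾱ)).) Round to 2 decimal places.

S = Σ Sᵢ = 394.7 m^2.
Absorption A = 14·0.36 + 123.1·0.54 + 123.1·0.07 + 134.5·0.03 = 84.166 sabins.
Mean coefficient ᾱ = A/S = 0.2132.
−S·ln(1−ᾱ) = −394.7 × ln(1 − 0.2132) = 94.642.
V = 13.1 × 9.4 × 3.3 = 406.362 m³.
T = 0.161·V/[−S·ln(1−ᾱ)] = 0.161·406.362/94.642 = 0.69 s.

0.69 s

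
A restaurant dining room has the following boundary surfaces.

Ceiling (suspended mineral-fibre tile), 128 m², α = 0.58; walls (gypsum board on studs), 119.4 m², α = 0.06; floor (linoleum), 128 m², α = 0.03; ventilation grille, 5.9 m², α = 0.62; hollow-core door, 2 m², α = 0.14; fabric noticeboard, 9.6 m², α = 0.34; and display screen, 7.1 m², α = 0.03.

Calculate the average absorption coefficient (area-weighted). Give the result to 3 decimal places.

0.232

S = Σ Sᵢ = 128 + 119.4 + 128 + 5.9 + 2 + 9.6 + 7.1 = 400.0 m².
Weighted sum Σ Sα = 92.659.
ᾱ = 92.659 / 400.0 = 0.232.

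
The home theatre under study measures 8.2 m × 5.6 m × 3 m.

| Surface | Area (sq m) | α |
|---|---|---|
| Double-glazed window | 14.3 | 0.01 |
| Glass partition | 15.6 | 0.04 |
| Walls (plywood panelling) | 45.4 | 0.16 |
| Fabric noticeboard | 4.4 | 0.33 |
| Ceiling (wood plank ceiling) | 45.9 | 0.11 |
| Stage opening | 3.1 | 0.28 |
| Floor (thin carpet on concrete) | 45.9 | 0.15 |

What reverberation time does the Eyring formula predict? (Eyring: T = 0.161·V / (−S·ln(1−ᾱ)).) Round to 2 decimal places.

0.93 s

Total surface area S = 14.3 + 15.6 + 45.4 + 4.4 + 45.9 + 3.1 + 45.9 = 174.6 sq m.
Σ(Sᵢαᵢ) = 14.3·0.01 + 15.6·0.04 + 45.4·0.16 + 4.4·0.33 + 45.9·0.11 + 3.1·0.28 + 45.9·0.15 = 22.285.
Mean coefficient ᾱ = A/S = 0.1276.
Eyring denominator: −S ln(1−ᾱ) = 23.834.
V = 8.2 × 5.6 × 3 = 137.76 m³.
RT60 = 0.161 × 137.76 / 23.834 = 0.93 s.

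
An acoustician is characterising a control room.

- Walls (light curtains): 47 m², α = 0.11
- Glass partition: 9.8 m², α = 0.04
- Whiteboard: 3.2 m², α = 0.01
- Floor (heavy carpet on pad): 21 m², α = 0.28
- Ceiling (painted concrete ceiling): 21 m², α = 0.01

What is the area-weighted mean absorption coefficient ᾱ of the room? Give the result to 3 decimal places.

S = Σ Sᵢ = 47 + 9.8 + 3.2 + 21 + 21 = 102.0 m².
A = 47·0.11 + 9.8·0.04 + 3.2·0.01 + 21·0.28 + 21·0.01 = 11.684 sabins.
ᾱ = A/S = 0.115.

0.115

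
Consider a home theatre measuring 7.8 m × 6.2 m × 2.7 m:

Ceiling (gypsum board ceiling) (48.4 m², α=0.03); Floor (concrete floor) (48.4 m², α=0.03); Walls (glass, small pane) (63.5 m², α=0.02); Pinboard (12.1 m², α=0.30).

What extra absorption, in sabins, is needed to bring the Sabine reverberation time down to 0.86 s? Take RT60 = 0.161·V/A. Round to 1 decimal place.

16.6 sabins

Equivalent absorption area: A₁ = 48.4*0.03 + 48.4*0.03 + 63.5*0.02 + 12.1*0.30 = 7.804 m².
Target A₂ = 0.161·130.572/0.86 = 24.444 sabins (V = 130.572 m³).
Additional absorption ΔA = 24.444 − 7.804 = 16.6 sabins.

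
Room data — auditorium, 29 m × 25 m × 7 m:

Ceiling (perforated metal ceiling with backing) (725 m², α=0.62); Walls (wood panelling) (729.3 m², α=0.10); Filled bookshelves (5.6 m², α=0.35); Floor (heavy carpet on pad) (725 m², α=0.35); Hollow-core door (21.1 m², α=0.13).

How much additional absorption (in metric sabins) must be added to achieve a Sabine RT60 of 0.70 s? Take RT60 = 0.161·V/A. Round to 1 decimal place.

386.4 sabins

Summing Sᵢαᵢ: 449.500 + 72.930 + 1.960 + 253.750 + 2.743 → A₁ = 780.883 sabins.
Target A₂ = 0.161·5075/0.70 = 1167.250 sabins (V = 5075 m³).
Shortfall: 1167.250 − 780.883 = 386.4 sabins.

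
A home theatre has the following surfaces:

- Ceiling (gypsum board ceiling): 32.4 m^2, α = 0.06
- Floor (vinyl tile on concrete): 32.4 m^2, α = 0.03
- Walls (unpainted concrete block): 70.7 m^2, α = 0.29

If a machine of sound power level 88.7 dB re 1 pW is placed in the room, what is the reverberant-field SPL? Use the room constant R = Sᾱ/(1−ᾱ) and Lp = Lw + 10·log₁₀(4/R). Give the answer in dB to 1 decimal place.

A = 23.419 sabins; S = 135.5 m^2.
ᾱ = 23.419/135.5 = 0.1728; R = Sᾱ/(1−ᾱ) = 23.419/(1−0.1728) = 28.311 m^2.
Lp = Lw + 10 log₁₀(4/R) = 88.7 -8.50 = 80.2 dB.

80.2 dB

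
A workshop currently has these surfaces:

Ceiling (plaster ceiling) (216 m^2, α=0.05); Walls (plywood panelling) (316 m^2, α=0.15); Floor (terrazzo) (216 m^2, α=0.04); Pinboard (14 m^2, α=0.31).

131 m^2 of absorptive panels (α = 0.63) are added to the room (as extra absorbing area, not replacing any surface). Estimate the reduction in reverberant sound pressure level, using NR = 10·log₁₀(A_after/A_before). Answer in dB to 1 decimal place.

Equivalent absorption area: A_before = 216×0.05 + 316×0.15 + 216×0.04 + 14×0.31 = 71.180 m^2.
Added absorption = 131 × 0.63 = 82.530 sabins.
A_after = 71.180 + 82.530 = 153.710 sabins.
Reduction = 10 log₁₀(A_after/A_before) = 10 log₁₀(2.1595) = 3.3 dB.

3.3 dB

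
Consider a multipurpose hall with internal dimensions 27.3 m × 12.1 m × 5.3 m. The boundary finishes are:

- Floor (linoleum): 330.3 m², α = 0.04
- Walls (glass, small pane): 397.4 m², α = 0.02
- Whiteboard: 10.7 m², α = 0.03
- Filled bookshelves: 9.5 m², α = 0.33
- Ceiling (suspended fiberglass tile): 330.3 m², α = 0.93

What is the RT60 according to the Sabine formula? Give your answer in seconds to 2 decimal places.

0.85 seconds

Total absorption A = 330.3*0.04 + 397.4*0.02 + 10.7*0.03 + 9.5*0.33 + 330.3*0.93
  = 13.212 + 7.948 + 0.321 + 3.135 + 307.179 = 331.795 m² sabins.
Room volume: 1750.749 m³.
T = 0.161 V/A = 0.161·1750.749/331.795 = 0.85 s.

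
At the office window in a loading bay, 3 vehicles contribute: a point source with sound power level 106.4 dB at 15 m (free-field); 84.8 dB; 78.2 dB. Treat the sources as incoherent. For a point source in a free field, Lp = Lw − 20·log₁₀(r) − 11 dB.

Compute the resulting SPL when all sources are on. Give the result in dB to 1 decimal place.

85.8 dB

Source at 15 m: Lp = 106.4 − 20·log₁₀(15) − 11 = 71.9 dB.
Converting to relative power and adding: 10^(71.9/10) + 10^(84.8/10) + 10^(78.2/10) = 3.836e+08.
Combined level = 10 log₁₀(3.836e+08) = 85.8 dB.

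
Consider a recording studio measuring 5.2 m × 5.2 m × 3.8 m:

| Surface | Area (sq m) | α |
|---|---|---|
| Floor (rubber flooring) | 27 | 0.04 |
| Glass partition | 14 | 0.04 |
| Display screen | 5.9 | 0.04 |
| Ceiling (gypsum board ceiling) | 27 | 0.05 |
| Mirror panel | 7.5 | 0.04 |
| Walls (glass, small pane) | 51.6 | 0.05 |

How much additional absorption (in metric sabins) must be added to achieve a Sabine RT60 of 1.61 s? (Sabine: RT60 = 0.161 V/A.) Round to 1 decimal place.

A₁ = Σ Sᵢαᵢ = 27*0.04 + 14*0.04 + 5.9*0.04 + 27*0.05 + 7.5*0.04 + 51.6*0.05 = 6.106 sabins.
V = 102.752 m³. Required absorption A₂ = 0.161 × 102.752 / 1.61 = 10.275 sabins.
ΔA = A₂ − A₁ = 10.275 − 6.106 = 4.2 sabins.

4.2 sabins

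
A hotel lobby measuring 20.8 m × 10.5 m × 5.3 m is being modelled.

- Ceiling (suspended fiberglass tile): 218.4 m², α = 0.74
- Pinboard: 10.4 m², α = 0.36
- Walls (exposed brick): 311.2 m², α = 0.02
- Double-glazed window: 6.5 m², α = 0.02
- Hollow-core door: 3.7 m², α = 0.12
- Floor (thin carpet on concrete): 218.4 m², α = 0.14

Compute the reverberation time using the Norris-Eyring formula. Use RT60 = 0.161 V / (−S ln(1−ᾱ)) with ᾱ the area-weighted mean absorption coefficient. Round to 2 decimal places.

0.79 seconds

S = Σ Sᵢ = 768.6 m².
Σ(Sᵢαᵢ) = 218.4·0.74 + 10.4·0.36 + 311.2·0.02 + 6.5·0.02 + 3.7·0.12 + 218.4·0.14 = 202.734.
Mean coefficient ᾱ = A/S = 0.2638.
−S·ln(1−ᾱ) = −768.6 × ln(1 − 0.2638) = 235.386.
V = 20.8 × 10.5 × 5.3 = 1157.52 m³.
T = 0.161·V/[−S·ln(1−ᾱ)] = 0.161·1157.52/235.386 = 0.79 s.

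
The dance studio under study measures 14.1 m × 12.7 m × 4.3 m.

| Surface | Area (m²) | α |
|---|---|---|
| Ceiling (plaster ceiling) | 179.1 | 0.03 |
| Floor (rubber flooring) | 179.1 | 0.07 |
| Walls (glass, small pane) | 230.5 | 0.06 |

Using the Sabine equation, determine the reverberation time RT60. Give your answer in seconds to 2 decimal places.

Summing Sᵢαᵢ: 5.373 + 12.537 + 13.830 → A = 31.740 sabins.
Room volume: 770.001 m³.
RT60 = 0.161 · V / A = 0.161 × 770.001 / 31.740 = 3.91 s.

3.91 s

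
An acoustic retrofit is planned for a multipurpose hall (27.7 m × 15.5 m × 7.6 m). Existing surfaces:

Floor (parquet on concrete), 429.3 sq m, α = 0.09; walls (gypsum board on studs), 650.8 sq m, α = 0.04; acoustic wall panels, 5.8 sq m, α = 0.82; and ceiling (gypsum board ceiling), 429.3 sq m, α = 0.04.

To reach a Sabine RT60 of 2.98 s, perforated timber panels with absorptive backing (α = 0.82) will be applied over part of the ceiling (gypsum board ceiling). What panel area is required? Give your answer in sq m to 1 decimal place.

115.0

Summing Sᵢαᵢ: 38.637 + 26.032 + 4.756 + 17.172 → A₁ = 86.597 sabins.
V = 3263.06 m³. Target absorption A₂ = 0.161 × 3263.06 / 2.98 = 176.293 sabins.
ΔA needed = 176.293 − 86.597 = 89.696 sabins.
Net gain per sq m: Δα = 0.82 − 0.04 = 0.78.
Area = ΔA/Δα = 89.696/0.78 = 115.0 sq m.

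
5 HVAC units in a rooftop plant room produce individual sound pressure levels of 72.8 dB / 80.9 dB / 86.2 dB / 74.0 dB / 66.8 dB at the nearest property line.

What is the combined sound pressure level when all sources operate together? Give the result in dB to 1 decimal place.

Σ 10^(Lᵢ/10) = 5.889e+08.
L_total = 10·log₁₀(5.889e+08) = 87.7 dB.

87.7 dB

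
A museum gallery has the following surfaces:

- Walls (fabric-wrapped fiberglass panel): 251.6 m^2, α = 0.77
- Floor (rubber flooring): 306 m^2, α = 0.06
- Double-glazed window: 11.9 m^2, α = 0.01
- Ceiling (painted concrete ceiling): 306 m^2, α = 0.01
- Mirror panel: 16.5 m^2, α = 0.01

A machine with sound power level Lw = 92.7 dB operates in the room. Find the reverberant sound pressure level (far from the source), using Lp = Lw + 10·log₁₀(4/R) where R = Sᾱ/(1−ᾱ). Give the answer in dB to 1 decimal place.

74.2 dB

A = 215.436 sabins; S = 892.0 m^2.
ᾱ = 0.2415, so room constant R = A/(1−ᾱ) = 284.029 m^2.
Lp = Lw + 10 log₁₀(4/R) = 92.7 -18.51 = 74.2 dB.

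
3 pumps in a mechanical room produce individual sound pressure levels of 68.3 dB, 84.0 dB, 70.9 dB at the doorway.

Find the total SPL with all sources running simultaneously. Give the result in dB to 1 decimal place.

Sum in the linear (power) domain: Σ 10^(Lᵢ/10) = 10^(68.3/10) + 10^(84.0/10) + 10^(70.9/10) = 2.703e+08.
Combined level = 10 log₁₀(2.703e+08) = 84.3 dB.

84.3 dB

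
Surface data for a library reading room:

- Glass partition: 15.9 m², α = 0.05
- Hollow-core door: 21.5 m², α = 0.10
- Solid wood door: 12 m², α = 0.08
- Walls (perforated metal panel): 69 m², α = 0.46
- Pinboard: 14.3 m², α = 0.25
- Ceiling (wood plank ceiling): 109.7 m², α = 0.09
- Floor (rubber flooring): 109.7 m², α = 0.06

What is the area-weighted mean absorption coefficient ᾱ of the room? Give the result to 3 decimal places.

0.158

Total surface area S = 352.1 m².
Σ(Sᵢαᵢ) = 15.9×0.05 + 21.5×0.10 + 12×0.08 + 69×0.46 + 14.3×0.25 + 109.7×0.09 + 109.7×0.06 = 55.675.
ᾱ = A/S = 0.158.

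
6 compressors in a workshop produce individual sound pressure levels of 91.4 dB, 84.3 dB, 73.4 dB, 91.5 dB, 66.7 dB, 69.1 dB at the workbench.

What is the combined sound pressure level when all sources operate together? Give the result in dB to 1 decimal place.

94.9 dB

Converting to relative power and adding: 10^(91.4/10) + 10^(84.3/10) + 10^(73.4/10) + 10^(91.5/10) + 10^(66.7/10) + 10^(69.1/10) = 3.097e+09.
Back to dB: 10·log₁₀ Σ = 94.9 dB.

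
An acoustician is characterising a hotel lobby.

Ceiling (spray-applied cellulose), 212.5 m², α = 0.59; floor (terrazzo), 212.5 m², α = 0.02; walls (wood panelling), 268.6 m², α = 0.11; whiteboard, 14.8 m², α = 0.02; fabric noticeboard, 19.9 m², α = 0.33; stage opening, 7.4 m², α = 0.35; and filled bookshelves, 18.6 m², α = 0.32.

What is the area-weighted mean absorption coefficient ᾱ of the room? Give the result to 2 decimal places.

0.23

S = Σ Sᵢ = 212.5 + 212.5 + 268.6 + 14.8 + 19.9 + 7.4 + 18.6 = 754.3 m².
Weighted sum Σ Sα = 174.576.
ᾱ = 174.576 / 754.3 = 0.23.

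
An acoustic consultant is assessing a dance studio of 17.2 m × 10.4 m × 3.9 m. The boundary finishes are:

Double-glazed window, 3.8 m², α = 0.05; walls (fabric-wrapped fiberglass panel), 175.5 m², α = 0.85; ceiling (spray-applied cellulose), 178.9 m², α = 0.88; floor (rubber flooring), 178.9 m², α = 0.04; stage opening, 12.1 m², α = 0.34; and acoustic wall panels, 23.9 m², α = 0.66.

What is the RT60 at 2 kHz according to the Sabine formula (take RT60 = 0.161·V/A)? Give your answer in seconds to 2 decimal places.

Summing Sᵢαᵢ: 0.190 + 149.175 + 157.432 + 7.156 + 4.114 + 15.774 → A = 333.841 sabins.
Room volume: 697.632 m³.
Sabine: RT60 = 0.161 × 697.632 / 333.841 = 0.34 s.

0.34 s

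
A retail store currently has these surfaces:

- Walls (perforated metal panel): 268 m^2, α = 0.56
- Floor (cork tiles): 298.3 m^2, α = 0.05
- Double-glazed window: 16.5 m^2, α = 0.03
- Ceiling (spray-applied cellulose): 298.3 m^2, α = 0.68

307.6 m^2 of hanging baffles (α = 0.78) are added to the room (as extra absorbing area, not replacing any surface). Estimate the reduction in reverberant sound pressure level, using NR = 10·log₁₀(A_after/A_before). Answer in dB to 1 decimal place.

2.2 dB

Total absorption A_before = 268×0.56 + 298.3×0.05 + 16.5×0.03 + 298.3×0.68
  = 150.080 + 14.915 + 0.495 + 202.844 = 368.334 m^2 sabins.
Treatment contributes 307.6·0.78 = 239.928 sabins.
New total A_after = 608.262 sabins.
NR = 10·log₁₀(608.262/368.334) = 2.2 dB.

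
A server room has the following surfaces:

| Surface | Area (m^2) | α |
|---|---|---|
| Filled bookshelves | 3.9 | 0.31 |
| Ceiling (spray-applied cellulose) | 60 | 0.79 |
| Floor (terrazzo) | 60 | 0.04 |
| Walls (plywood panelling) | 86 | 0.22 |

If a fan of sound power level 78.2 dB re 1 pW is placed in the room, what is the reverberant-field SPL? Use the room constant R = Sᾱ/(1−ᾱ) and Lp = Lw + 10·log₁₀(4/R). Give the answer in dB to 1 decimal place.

Σ(Sᵢαᵢ) = 3.9·0.31 + 60·0.79 + 60·0.04 + 86·0.22 = 69.929; total area S = 209.9 m^2.
ᾱ = 69.929/209.9 = 0.3332; R = Sᾱ/(1−ᾱ) = 69.929/(1−0.3332) = 104.873 m^2.
Lp = 78.2 + 10·log₁₀(4/104.873) = 78.2 + (-14.19) = 64.0 dB.

64.0 dB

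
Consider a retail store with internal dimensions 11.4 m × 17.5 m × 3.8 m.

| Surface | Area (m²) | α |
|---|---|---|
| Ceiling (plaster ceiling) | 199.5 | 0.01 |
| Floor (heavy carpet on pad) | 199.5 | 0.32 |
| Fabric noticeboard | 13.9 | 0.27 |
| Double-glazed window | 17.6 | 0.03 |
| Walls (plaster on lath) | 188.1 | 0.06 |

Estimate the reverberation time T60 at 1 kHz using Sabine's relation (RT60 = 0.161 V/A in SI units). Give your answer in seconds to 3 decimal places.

Summing Sᵢαᵢ: 1.995 + 63.840 + 3.753 + 0.528 + 11.286 → A = 81.402 sabins.
V = 11.4·17.5·3.8 = 758.1 m³.
T = 0.161 V/A = 0.161·758.1/81.402 = 1.499 s.

1.499 sec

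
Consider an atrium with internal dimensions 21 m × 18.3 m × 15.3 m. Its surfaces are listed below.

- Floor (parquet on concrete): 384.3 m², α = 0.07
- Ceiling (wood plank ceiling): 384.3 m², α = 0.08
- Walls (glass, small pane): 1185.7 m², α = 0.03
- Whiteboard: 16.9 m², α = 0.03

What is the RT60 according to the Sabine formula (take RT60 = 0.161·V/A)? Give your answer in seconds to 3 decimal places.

10.100 sec

Equivalent absorption area: A = 384.3×0.07 + 384.3×0.08 + 1185.7×0.03 + 16.9×0.03 = 93.723 m².
V = 21·18.3·15.3 = 5879.79 m³.
RT60 = 0.161 · V / A = 0.161 × 5879.79 / 93.723 = 10.100 s.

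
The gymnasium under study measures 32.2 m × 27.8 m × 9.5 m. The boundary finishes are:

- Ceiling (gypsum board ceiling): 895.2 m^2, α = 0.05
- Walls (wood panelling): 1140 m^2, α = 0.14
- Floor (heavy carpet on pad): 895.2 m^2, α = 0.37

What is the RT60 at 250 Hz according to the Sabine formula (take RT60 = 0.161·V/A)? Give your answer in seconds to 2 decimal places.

A = Σ Sᵢαᵢ = 895.2*0.05 + 1140*0.14 + 895.2*0.37 = 535.584 sabins.
Volume V = 32.2 × 27.8 × 9.5 = 8504.02 m³.
Sabine: RT60 = 0.161 × 8504.02 / 535.584 = 2.56 s.

2.56 s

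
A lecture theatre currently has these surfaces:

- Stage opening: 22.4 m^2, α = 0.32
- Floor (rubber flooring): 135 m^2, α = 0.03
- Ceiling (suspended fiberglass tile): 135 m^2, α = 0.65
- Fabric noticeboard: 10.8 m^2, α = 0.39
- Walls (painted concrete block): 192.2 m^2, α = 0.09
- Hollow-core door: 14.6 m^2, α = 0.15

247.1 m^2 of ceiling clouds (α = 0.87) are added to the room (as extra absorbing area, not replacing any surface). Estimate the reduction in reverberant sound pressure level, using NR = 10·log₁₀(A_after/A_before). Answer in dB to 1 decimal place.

Equivalent absorption area: A_before = 22.4×0.32 + 135×0.03 + 135×0.65 + 10.8×0.39 + 192.2×0.09 + 14.6×0.15 = 122.668 m^2.
Added absorption = 247.1 × 0.87 = 214.977 sabins.
A_after = 122.668 + 214.977 = 337.645 sabins.
NR = 10·log₁₀(337.645/122.668) = 4.4 dB.

4.4 dB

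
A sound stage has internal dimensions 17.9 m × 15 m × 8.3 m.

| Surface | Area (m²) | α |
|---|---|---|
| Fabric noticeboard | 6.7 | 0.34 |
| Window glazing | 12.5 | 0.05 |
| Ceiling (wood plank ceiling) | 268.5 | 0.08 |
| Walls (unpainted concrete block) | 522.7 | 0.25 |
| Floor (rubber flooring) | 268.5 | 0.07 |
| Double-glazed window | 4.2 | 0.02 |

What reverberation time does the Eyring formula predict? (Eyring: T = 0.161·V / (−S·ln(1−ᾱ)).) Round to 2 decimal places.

1.89 sec

Total surface area S = 6.7 + 12.5 + 268.5 + 522.7 + 268.5 + 4.2 = 1083.1 m².
Absorption A = 6.7·0.34 + 12.5·0.05 + 268.5·0.08 + 522.7·0.25 + 268.5·0.07 + 4.2·0.02 = 173.937 sabins.
Mean coefficient ᾱ = A/S = 0.1606.
Eyring denominator: −S ln(1−ᾱ) = 189.616.
V = 17.9 × 15 × 8.3 = 2228.55 m³.
T = 0.161·V/[−S·ln(1−ᾱ)] = 0.161·2228.55/189.616 = 1.89 s.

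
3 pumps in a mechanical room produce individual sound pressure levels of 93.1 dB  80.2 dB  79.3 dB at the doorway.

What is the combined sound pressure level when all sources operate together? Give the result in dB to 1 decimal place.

93.5 dB

Sum in the linear (power) domain: Σ 10^(Lᵢ/10) = 10^(93.1/10) + 10^(80.2/10) + 10^(79.3/10) = 2.232e+09.
Combined level = 10 log₁₀(2.232e+09) = 93.5 dB.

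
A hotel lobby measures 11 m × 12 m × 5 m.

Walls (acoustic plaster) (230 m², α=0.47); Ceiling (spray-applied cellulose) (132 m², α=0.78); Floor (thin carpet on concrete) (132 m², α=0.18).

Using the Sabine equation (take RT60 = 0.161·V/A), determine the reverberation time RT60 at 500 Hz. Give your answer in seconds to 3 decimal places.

Equivalent absorption area: A = 230·0.47 + 132·0.78 + 132·0.18 = 234.820 m².
Room volume: 660 m³.
Sabine: RT60 = 0.161 × 660 / 234.820 = 0.453 s.

0.453 sec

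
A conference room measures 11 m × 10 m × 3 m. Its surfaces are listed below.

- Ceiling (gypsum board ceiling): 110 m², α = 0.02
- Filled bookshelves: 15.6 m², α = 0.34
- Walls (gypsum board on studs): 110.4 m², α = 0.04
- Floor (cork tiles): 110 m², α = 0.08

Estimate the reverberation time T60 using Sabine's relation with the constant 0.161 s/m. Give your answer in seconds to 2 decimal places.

Summing Sᵢαᵢ: 2.200 + 5.304 + 4.416 + 8.800 → A = 20.720 sabins.
Volume V = 11 × 10 × 3 = 330 m³.
T = 0.161 V/A = 0.161·330/20.720 = 2.56 s.

2.56 sec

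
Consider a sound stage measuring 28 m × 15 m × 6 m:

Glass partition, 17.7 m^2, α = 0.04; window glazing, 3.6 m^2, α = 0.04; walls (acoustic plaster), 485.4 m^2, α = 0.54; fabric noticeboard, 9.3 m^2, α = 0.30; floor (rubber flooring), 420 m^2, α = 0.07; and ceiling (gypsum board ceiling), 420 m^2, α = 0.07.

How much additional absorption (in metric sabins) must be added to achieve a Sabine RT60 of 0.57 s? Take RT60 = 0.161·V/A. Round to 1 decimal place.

387.2 sabins

Total absorption A₁ = 17.7·0.04 + 3.6·0.04 + 485.4·0.54 + 9.3·0.30 + 420·0.07 + 420·0.07
  = 0.708 + 0.144 + 262.116 + 2.790 + 29.400 + 29.400 = 324.558 m^2 sabins.
Target A₂ = 0.161·2520/0.57 = 711.789 sabins (V = 2520 m³).
Additional absorption ΔA = 711.789 − 324.558 = 387.2 sabins.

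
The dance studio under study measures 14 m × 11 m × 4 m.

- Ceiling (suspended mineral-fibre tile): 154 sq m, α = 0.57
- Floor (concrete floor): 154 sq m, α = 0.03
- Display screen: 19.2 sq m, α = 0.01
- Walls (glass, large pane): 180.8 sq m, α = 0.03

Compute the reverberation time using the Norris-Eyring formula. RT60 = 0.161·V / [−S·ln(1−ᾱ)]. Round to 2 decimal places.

0.91 s

S = Σ Sᵢ = 508.0 sq m.
Absorption A = 154·0.57 + 154·0.03 + 19.2·0.01 + 180.8·0.03 = 98.016 sabins.
ᾱ = 98.016 / 508.0 = 0.1929.
−S·ln(1−ᾱ) = −508.0 × ln(1 − 0.1929) = 108.868.
V = 14 × 11 × 4 = 616 m³.
T = 0.161·V/[−S·ln(1−ᾱ)] = 0.161·616/108.868 = 0.91 s.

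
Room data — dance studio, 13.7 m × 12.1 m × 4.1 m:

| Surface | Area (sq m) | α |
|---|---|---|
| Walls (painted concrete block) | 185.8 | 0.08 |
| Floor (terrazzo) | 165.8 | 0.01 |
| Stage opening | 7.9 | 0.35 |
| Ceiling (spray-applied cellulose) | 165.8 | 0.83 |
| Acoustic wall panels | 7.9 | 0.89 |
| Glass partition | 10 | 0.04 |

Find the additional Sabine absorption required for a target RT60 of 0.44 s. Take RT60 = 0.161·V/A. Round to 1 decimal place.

Equivalent absorption area: A₁ = 185.8·0.08 + 165.8·0.01 + 7.9·0.35 + 165.8·0.83 + 7.9·0.89 + 10·0.04 = 164.332 sq m.
Target A₂ = 0.161·679.657/0.44 = 248.693 sabins (V = 679.657 m³).
Additional absorption ΔA = 248.693 − 164.332 = 84.4 sabins.

84.4 sabins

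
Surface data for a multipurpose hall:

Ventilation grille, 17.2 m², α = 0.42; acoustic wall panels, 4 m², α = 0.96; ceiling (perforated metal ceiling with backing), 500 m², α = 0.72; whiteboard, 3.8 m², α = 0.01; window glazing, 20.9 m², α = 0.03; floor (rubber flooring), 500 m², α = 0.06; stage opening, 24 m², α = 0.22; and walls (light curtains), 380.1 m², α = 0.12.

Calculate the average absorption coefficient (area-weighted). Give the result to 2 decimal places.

0.31

S = Σ Sᵢ = 17.2 + 4 + 500 + 3.8 + 20.9 + 500 + 24 + 380.1 = 1450.0 m².
Weighted sum Σ Sα = 452.621.
ᾱ = 452.621 / 1450.0 = 0.31.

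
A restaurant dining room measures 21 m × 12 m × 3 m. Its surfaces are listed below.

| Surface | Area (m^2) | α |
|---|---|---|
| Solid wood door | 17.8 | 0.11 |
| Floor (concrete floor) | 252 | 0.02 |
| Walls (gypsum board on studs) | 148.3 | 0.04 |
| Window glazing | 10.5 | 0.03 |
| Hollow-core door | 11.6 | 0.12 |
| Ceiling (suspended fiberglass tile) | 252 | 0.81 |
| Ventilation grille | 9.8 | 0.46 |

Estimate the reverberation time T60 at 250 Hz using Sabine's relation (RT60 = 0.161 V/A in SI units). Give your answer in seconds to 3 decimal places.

0.545 sec

Total absorption A = 17.8×0.11 + 252×0.02 + 148.3×0.04 + 10.5×0.03 + 11.6×0.12 + 252×0.81 + 9.8×0.46
  = 1.958 + 5.040 + 5.932 + 0.315 + 1.392 + 204.120 + 4.508 = 223.265 m^2 sabins.
Volume V = 21 × 12 × 3 = 756 m³.
RT60 = 0.161 · V / A = 0.161 × 756 / 223.265 = 0.545 s.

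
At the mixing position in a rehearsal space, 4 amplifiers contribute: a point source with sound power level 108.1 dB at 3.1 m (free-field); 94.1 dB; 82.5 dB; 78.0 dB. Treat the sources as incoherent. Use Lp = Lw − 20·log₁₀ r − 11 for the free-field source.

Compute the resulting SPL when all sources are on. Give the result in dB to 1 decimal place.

95.2 dB

Source at 3.1 m: Lp = 108.1 − 20·log₁₀(3.1) − 11 = 87.3 dB.
Sum in the linear (power) domain: Σ 10^(Lᵢ/10) = 10^(87.3/10) + 10^(94.1/10) + 10^(82.5/10) + 10^(78.0/10) = 3.348e+09.
L_total = 10·log₁₀(3.348e+09) = 95.2 dB.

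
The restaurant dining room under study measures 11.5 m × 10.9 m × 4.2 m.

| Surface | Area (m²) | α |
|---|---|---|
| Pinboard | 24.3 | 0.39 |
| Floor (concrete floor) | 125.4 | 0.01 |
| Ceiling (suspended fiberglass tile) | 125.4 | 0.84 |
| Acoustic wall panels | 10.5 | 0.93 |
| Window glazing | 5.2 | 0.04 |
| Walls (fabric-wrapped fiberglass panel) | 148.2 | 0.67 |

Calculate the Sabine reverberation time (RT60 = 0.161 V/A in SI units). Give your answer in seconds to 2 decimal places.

A = Σ Sᵢαᵢ = 24.3·0.39 + 125.4·0.01 + 125.4·0.84 + 10.5·0.93 + 5.2·0.04 + 148.2·0.67 = 225.334 sabins.
Volume V = 11.5 × 10.9 × 4.2 = 526.47 m³.
T = 0.161 V/A = 0.161·526.47/225.334 = 0.38 s.

0.38 seconds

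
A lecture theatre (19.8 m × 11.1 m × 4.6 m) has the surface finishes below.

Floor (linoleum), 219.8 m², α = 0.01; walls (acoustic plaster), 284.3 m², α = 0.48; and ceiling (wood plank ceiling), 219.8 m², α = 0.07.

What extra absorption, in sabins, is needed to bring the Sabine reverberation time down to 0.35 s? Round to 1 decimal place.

311.0 sabins

Equivalent absorption area: A₁ = 219.8×0.01 + 284.3×0.48 + 219.8×0.07 = 154.048 m².
For T = 0.35 s, need A₂ = 0.161·V/T = 0.161·1010.988/0.35 = 465.054 sabins.
Shortfall: 465.054 − 154.048 = 311.0 sabins.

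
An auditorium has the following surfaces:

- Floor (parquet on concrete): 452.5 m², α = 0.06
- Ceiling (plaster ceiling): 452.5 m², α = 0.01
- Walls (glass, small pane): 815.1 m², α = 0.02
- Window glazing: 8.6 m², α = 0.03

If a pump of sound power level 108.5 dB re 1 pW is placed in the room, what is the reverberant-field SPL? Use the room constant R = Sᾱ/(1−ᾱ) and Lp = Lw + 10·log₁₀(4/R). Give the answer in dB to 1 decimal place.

A = 48.235 sabins; S = 1728.7 m².
ᾱ = 0.0279, so room constant R = A/(1−ᾱ) = 49.619 m².
Lp = 108.5 + 10·log₁₀(4/49.619) = 108.5 + (-10.94) = 97.6 dB.

97.6 dB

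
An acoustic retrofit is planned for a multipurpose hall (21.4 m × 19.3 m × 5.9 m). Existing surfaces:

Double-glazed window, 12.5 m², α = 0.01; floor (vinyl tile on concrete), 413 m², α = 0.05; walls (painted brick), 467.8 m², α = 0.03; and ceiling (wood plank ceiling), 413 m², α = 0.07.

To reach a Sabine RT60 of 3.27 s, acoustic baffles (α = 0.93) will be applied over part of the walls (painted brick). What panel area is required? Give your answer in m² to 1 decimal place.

Summing Sᵢαᵢ: 0.125 + 20.650 + 14.034 + 28.910 → A₁ = 63.719 sabins.
V = 2436.818 m³. Target absorption A₂ = 0.161 × 2436.818 / 3.27 = 119.978 sabins.
ΔA needed = 119.978 − 63.719 = 56.259 sabins.
Net gain per m²: Δα = 0.93 − 0.03 = 0.90.
Area = ΔA/Δα = 56.259/0.90 = 62.5 m².

62.5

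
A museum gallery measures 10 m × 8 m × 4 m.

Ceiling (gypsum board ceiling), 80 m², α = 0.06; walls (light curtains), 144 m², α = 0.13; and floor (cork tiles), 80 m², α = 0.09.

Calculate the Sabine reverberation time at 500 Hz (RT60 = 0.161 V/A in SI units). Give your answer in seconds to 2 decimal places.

1.68 seconds

Total absorption A = 80·0.06 + 144·0.13 + 80·0.09
  = 4.800 + 18.720 + 7.200 = 30.720 m² sabins.
V = 10·8·4 = 320 m³.
T = 0.161 V/A = 0.161·320/30.720 = 1.68 s.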